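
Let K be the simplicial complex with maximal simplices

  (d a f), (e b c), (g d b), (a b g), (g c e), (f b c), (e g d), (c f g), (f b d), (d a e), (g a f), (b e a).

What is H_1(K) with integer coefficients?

H_1 ≅ Z/2.

We work with the vertex ordering a < b < c < d < e < f < g. The simplices of K, each written with vertices in increasing order, are:

  0-simplices (7): a, b, c, d, e, f, g
  1-simplices (18): ab, ad, ae, af, ag, bc, bd, be, bf, bg, ce, cf, cg, de, df, dg, eg, fg
  2-simplices (12): abe, abg, ade, adf, afg, bce, bcf, bdf, bdg, ceg, cfg, deg

Hence C_0 ≅ Z^7, C_1 ≅ Z^18, C_2 ≅ Z^12.

Boundary ∂_1: C_1 → C_0 maps an edge to its endpoints' difference, ∂[p,q] = q − p. For instance
  ∂ae = e − a.
The 7×18 boundary matrix has rank 6 and Smith normal form diag(1,1,1,1,1,1).

The boundary map ∂_2: C_2 → C_1 maps a triangle to the signed sum of its edges. For instance
  ∂bce = ce − be + bc,
  ∂cfg = fg − cg + cf.
The 18×12 boundary matrix has rank 12 and Smith normal form diag(1,1,1,1,1,1,1,1,1,1,1,2).

Computing H_k = (kernel of ∂_k) / (image of ∂_{k+1}):

  H_1: rank ker ∂_1 − rank ∂_2 = (18 − 6) − 12 = 0, and ∂_2 has invariant factor 2 > 1, so H_1 = Z/2.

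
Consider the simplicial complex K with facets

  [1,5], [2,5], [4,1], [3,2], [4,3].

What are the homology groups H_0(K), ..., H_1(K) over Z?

H_0 ≅ Z,  H_1 ≅ Z.

We work with the vertex ordering 1 < 2 < 3 < 4 < 5. The simplices of K, each written with vertices in increasing order, are:

  0-simplices (5): [1], [2], [3], [4], [5]
  1-simplices (5): [1,4], [1,5], [2,3], [2,5], [3,4]

giving chain groups C_0 ≅ Z^5, C_1 ≅ Z^5.

The boundary map ∂_1: C_1 → C_0 sends each edge [p,q] (with p < q) to q − p.
The 5×5 boundary matrix has rank 4 and Smith normal form diag(1,1,1,1).

Reading off H_k = ker ∂_k / im ∂_{k+1}:

  H_0: rank C_0 − rank ∂_1 = 5 − 4 = 1, and the invariant factors of ∂_1 are all 1, so H_0 = Z.
  H_1: rank ker ∂_1 − rank ∂_2 = (5 − 4) − 0 = 1, and there is no ∂_2, so H_1 = Z.

(K is a triangulation of the circle S^1.)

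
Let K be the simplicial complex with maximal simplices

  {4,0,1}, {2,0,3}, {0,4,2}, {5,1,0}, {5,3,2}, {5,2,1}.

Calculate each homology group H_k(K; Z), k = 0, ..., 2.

K has 6 vertices, 12 edges, 6 triangles.
rank ∂_0 = 0, rank ∂_1 = 5 ⇒ b_0 = 6 − 0 − 5 = 1; all invariant factors of ∂_1 are 1 so no torsion. So H_0 ≅ Z.
rank ∂_1 = 5, rank ∂_2 = 6 ⇒ b_1 = 12 − 5 − 6 = 1; all invariant factors of ∂_2 are 1 so no torsion. So H_1 ≅ Z.
rank ∂_2 = 6, rank ∂_3 = 0 ⇒ b_2 = 6 − 6 − 0 = 0. So H_2 ≅ 0.

H_0 = Z,  H_1 = Z,  H_2 = 0.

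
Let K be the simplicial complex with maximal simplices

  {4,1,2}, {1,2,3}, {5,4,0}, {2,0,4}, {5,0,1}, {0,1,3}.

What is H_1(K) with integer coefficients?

Order the vertices as 0 < 1 < 2 < 3 < 4 < 5. Listing each simplex with vertices in this order, K has dimension 2 with simplices:

  0-simplices (6): [0], [1], [2], [3], [4], [5]
  1-simplices (12): [0,1], [0,2], [0,3], [0,4], [0,5], [1,2], [1,3], [1,4], [1,5], [2,3], [2,4], [4,5]
  2-simplices (6): [0,1,3], [0,1,5], [0,2,4], [0,4,5], [1,2,3], [1,2,4]

giving chain groups C_0 ≅ Z^6, C_1 ≅ Z^12, C_2 ≅ Z^6.

∂_1: C_1 → C_0 sends each edge [p,q] (with p < q) to q − p. For instance
  ∂[2,3] = [3] − [2].
The 6×12 boundary matrix has rank 5 and Smith normal form diag(1,1,1,1,1).

∂_2: C_2 → C_1 acts by ∂[p,q,r] = [q,r] − [p,r] + [p,q]. For instance
  ∂[1,2,3] = [2,3] − [1,3] + [1,2],
  ∂[0,2,4] = [2,4] − [0,4] + [0,2].
The 12×6 boundary matrix has rank 6 and Smith normal form diag(1,1,1,1,1,1).

Now H_k = ker ∂_k / im ∂_{k+1}, so:

  H_1: rank ker ∂_1 − rank ∂_2 = (12 − 5) − 6 = 1, and the invariant factors of ∂_2 are all 1, so H_1 ≅ Z.

(K is a triangulation of the cylinder S^1 x I.)

H_1 ≅ Z.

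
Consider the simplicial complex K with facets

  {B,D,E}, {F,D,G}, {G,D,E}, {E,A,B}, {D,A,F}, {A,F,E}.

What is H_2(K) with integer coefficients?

H_2 = 0.

Take the total order A < B < D < E < F < G on the vertex set. Then K (dimension 2) consists of the simplices:

  0-simplices (6): A, B, D, E, F, G
  1-simplices (12): AB, AD, AE, AF, BD, BE, DE, DF, DG, EF, EG, FG
  2-simplices (6): ABE, ADF, AEF, BDE, DEG, DFG

giving chain groups C_0 ≅ Z^6, C_1 ≅ Z^12, C_2 ≅ Z^6.

Boundary ∂_1: C_1 → C_0 maps an edge to its endpoints' difference, ∂[p,q] = q − p. For instance
  ∂DG = G − D.
This gives a 6×12 integer matrix of rank 5; reducing to Smith normal form yields diagonal entries (1,1,1,1,1).

Boundary ∂_2: C_2 → C_1 acts by ∂[p,q,r] = [q,r] − [p,r] + [p,q]. For instance
  ∂ABE = BE − AE + AB,
  ∂DFG = FG − DG + DF.
The resulting 12×6 matrix has rank 6, and its Smith normal form has invariant factors (1,1,1,1,1,1).

Computing H_k = (kernel of ∂_k) / (image of ∂_{k+1}):

  H_2: rank ker ∂_2 − rank ∂_3 = (6 − 6) − 0 = 0, and there is no ∂_3, so H_2 = 0.

(K is a triangulation of the cylinder S^1 x I.)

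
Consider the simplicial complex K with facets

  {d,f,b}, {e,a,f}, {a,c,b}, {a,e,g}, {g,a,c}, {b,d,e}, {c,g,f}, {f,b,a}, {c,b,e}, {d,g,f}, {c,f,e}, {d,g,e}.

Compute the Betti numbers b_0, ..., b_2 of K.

b_0 = 1, b_1 = 0, b_2 = 0.

Order the vertices as a < b < c < d < e < f < g. Listing each simplex with vertices in this order, K has dimension 2 with simplices:

  0-simplices (7): a, b, c, d, e, f, g
  1-simplices (18): ab, ac, ae, af, ag, bc, bd, be, bf, ce, cf, cg, de, df, dg, ef, eg, fg
  2-simplices (12): abc, abf, acg, aef, aeg, bce, bde, bdf, cef, cfg, deg, dfg

giving chain groups C_0 ≅ Z^7, C_1 ≅ Z^18, C_2 ≅ Z^12.

The boundary map ∂_1: C_1 → C_0 is given by ∂[p,q] = [q] − [p]. For instance
  ∂ac = c − a.
As a 7×18 matrix over Z this has rank 6, with invariant factors (1,1,1,1,1,1).

The boundary map ∂_2: C_2 → C_1 sends each 2-simplex [p,q,r] to [q,r] − [p,r] + [p,q]. For instance
  ∂bdf = df − bf + bd,
  ∂abc = bc − ac + ab.
This gives a 18×12 integer matrix of rank 12; reducing to Smith normal form yields diagonal entries (1,1,1,1,1,1,1,1,1,1,1,2).

From H_k ≅ ker(∂_k) / im(∂_{k+1}) we obtain:

  H_0: rank C_0 − rank ∂_1 = 7 − 6 = 1, and the invariant factors of ∂_1 are all 1, so H_0 = Z.
  H_1: rank ker ∂_1 − rank ∂_2 = (18 − 6) − 12 = 0, and ∂_2 has invariant factor 2 > 1, so H_1 = Z/2.
  H_2: rank ker ∂_2 − rank ∂_3 = (12 − 12) − 0 = 0, and there is no ∂_3, so H_2 = 0.

Hence the Betti numbers are b_0 = 1, b_1 = 0, b_2 = 0.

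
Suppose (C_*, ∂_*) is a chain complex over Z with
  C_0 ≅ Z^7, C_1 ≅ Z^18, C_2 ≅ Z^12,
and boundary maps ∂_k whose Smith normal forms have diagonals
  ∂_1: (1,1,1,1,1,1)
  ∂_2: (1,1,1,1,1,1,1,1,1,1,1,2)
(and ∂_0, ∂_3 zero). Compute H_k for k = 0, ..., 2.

H_0 ≅ Z,  H_1 ≅ Z/2,  H_2 = 0.

H_0: b_0 = 7 − 0 − 6 = 1; torsion from ∂_1 factors > 1: none. So H_0 ≅ Z.
H_1: b_1 = 18 − 6 − 12 = 0; torsion from ∂_2 factors > 1: [2]. So H_1 ≅ Z/2.
H_2: b_2 = 12 − 12 − 0 = 0; torsion from ∂_3 factors > 1: none. So H_2 ≅ 0.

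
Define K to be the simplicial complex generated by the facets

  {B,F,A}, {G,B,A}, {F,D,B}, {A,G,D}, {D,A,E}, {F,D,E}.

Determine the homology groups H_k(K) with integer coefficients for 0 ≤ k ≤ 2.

H_0 = Z,  H_1 = Z,  H_2 = 0.

Order the vertices as A < B < D < E < F < G. Listing each simplex with vertices in this order, K has dimension 2 with simplices:

  0-simplices (6): A, B, D, E, F, G
  1-simplices (12): AB, AD, AE, AF, AG, BD, BF, BG, DE, DF, DG, EF
  2-simplices (6): ABF, ABG, ADE, ADG, BDF, DEF

so the chain groups are C_0 ≅ Z^6, C_1 ≅ Z^12, C_2 ≅ Z^6.

∂_1: C_1 → C_0 sends each edge [p,q] (with p < q) to q − p.
The 6×12 boundary matrix has rank 5 and Smith normal form diag(1,1,1,1,1).

The boundary map ∂_2: C_2 → C_1 maps a triangle to the signed sum of its edges. For instance
  ∂BDF = DF − BF + BD,
  ∂ADG = DG − AG + AD.
The resulting 12×6 matrix has rank 6, and its Smith normal form has invariant factors (1,1,1,1,1,1).

Computing H_k = (kernel of ∂_k) / (image of ∂_{k+1}):

  H_0: rank C_0 − rank ∂_1 = 6 − 5 = 1, and the invariant factors of ∂_1 are all 1, so H_0 = Z.
  H_1: rank ker ∂_1 − rank ∂_2 = (12 − 5) − 6 = 1, and the invariant factors of ∂_2 are all 1, so H_1 = Z.
  H_2: rank ker ∂_2 − rank ∂_3 = (6 − 6) − 0 = 0, and there is no ∂_3, so H_2 = 0.

As a check, the Euler characteristic is 6 − 12 + 6 = 0, which agrees with 1 − 1 + 0 = 0.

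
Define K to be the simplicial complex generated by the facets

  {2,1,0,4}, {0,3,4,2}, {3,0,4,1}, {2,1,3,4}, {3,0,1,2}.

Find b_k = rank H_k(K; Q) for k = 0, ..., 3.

K has 5 vertices, 10 edges, 10 triangles, 5 3-simplices.
rank ∂_0 = 0, rank ∂_1 = 4 ⇒ b_0 = 5 − 0 − 4 = 1; all invariant factors of ∂_1 are 1 so no torsion. So H_0 = Z.
rank ∂_1 = 4, rank ∂_2 = 6 ⇒ b_1 = 10 − 4 − 6 = 0; all invariant factors of ∂_2 are 1 so no torsion. So H_1 = 0.
rank ∂_2 = 6, rank ∂_3 = 4 ⇒ b_2 = 10 − 6 − 4 = 0; all invariant factors of ∂_3 are 1 so no torsion. So H_2 = 0.
rank ∂_3 = 4, rank ∂_4 = 0 ⇒ b_3 = 5 − 4 − 0 = 1. So H_3 = Z.

b_0 = 1, b_1 = 0, b_2 = 0, b_3 = 1.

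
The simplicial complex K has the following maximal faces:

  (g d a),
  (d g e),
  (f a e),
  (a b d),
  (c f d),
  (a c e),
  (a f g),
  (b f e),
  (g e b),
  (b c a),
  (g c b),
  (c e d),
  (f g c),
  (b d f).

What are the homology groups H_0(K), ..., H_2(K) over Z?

H_0 ≅ Z,  H_1 ≅ Z^2,  H_2 ≅ Z.

Take the total order a < b < c < d < e < f < g on the vertex set. Then K (dimension 2) consists of the simplices:

  0-simplices (7): a, b, c, d, e, f, g
  1-simplices (21): ab, ac, ad, ae, af, ag, bc, bd, be, bf, bg, cd, ce, cf, cg, de, df, dg, ef, eg, fg
  2-simplices (14): abc, abd, ace, adg, aef, afg, bcg, bdf, bef, beg, cde, cdf, cfg, deg

Hence C_0 ≅ Z^7, C_1 ≅ Z^21, C_2 ≅ Z^14.

∂_1: C_1 → C_0 sends each edge [p,q] (with p < q) to q − p. For instance
  ∂ag = g − a.
The resulting 7×21 matrix has rank 6, and its Smith normal form has invariant factors (1,1,1,1,1,1).

The boundary map ∂_2: C_2 → C_1 maps a triangle to the signed sum of its edges. For instance
  ∂abd = bd − ad + ab,
  ∂deg = eg − dg + de.
This gives a 21×14 integer matrix of rank 13; reducing to Smith normal form yields diagonal entries (1,1,1,1,1,1,1,1,1,1,1,1,1).

Now H_k = ker ∂_k / im ∂_{k+1}, so:

  H_0: rank C_0 − rank ∂_1 = 7 − 6 = 1, and the invariant factors of ∂_1 are all 1, so H_0 = Z.
  H_1: rank ker ∂_1 − rank ∂_2 = (21 − 6) − 13 = 2, and the invariant factors of ∂_2 are all 1, so H_1 = Z^2.
  H_2: rank ker ∂_2 − rank ∂_3 = (14 − 13) − 0 = 1, and there is no ∂_3, so H_2 = Z.

As a check, the Euler characteristic is 7 − 21 + 14 = 0, which agrees with 1 − 2 + 1 = 0.
(K is a triangulation of the torus T^2.)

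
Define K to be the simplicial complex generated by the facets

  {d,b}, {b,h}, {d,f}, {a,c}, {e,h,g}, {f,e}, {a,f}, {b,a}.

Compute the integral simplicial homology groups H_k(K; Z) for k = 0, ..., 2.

Order the vertices as a < b < c < d < e < f < g < h. Listing each simplex with vertices in this order, K has dimension 2 with simplices:

  0-simplices (8): a, b, c, d, e, f, g, h
  1-simplices (10): ab, ac, af, bd, bh, df, ef, eg, eh, gh
  2-simplices (1): egh

so the chain groups are C_0 ≅ Z^8, C_1 ≅ Z^10, C_2 ≅ Z^1.

∂_1: C_1 → C_0 is given by ∂[p,q] = [q] − [p].
The resulting 8×10 matrix has rank 7, and its Smith normal form has invariant factors (1,1,1,1,1,1,1).

∂_2: C_2 → C_1 maps a triangle to the signed sum of its edges. For instance
  ∂egh = gh − eh + eg.
This gives a 10×1 integer matrix of rank 1; reducing to Smith normal form yields diagonal entries (1).

Reading off H_k = ker ∂_k / im ∂_{k+1}:

  H_0: rank C_0 − rank ∂_1 = 8 − 7 = 1, and the invariant factors of ∂_1 are all 1, so H_0 = Z.
  H_1: rank ker ∂_1 − rank ∂_2 = (10 − 7) − 1 = 2, and the invariant factors of ∂_2 are all 1, so H_1 = Z^2.
  H_2: rank ker ∂_2 − rank ∂_3 = (1 − 1) − 0 = 0, and there is no ∂_3, so H_2 = 0.

H_0 ≅ Z,  H_1 ≅ Z^2,  H_2 = 0.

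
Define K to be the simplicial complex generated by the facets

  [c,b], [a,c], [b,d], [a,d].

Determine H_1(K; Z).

H_1 = Z.

We work with the vertex ordering a < b < c < d. The simplices of K, each written with vertices in increasing order, are:

  0-simplices (4): a, b, c, d
  1-simplices (4): ac, ad, bc, bd

Hence C_0 ≅ Z^4, C_1 ≅ Z^4.

The boundary map ∂_1: C_1 → C_0 is given by ∂[p,q] = [q] − [p]. For instance
  ∂bc = c − b.
The resulting 4×4 matrix has rank 3, and its Smith normal form has invariant factors (1,1,1).

Now H_k = ker ∂_k / im ∂_{k+1}, so:

  H_1: rank ker ∂_1 − rank ∂_2 = (4 − 3) − 0 = 1, and there is no ∂_2, so H_1 ≅ Z.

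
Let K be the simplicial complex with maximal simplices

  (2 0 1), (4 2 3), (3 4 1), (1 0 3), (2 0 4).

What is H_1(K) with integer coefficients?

K has 5 vertices, 10 edges, 5 triangles.
rank ∂_1 = 4, rank ∂_2 = 5 ⇒ b_1 = 10 − 4 − 5 = 1; all invariant factors of ∂_2 are 1 so no torsion. So H_1 = Z.

H_1 ≅ Z.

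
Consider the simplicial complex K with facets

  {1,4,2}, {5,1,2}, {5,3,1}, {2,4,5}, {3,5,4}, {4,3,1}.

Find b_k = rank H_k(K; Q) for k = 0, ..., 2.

Take the total order 1 < 2 < 3 < 4 < 5 on the vertex set. Then K (dimension 2) consists of the simplices:

  0-simplices (5): [1], [2], [3], [4], [5]
  1-simplices (9): [1,2], [1,3], [1,4], [1,5], [2,4], [2,5], [3,4], [3,5], [4,5]
  2-simplices (6): [1,2,4], [1,2,5], [1,3,4], [1,3,5], [2,4,5], [3,4,5]

Hence C_0 ≅ Z^5, C_1 ≅ Z^9, C_2 ≅ Z^6.

∂_1: C_1 → C_0 is given by ∂[p,q] = [q] − [p].
The 5×9 boundary matrix has rank 4 and Smith normal form diag(1,1,1,1).

Boundary ∂_2: C_2 → C_1 acts by ∂[p,q,r] = [q,r] − [p,r] + [p,q]. For instance
  ∂[1,2,5] = [2,5] − [1,5] + [1,2],
  ∂[1,3,4] = [3,4] − [1,4] + [1,3].
As a 9×6 matrix over Z this has rank 5, with invariant factors (1,1,1,1,1).

Now H_k = ker ∂_k / im ∂_{k+1}, so:

  H_0: rank C_0 − rank ∂_1 = 5 − 4 = 1, and the invariant factors of ∂_1 are all 1, so H_0 ≅ Z.
  H_1: rank ker ∂_1 − rank ∂_2 = (9 − 4) − 5 = 0, and the invariant factors of ∂_2 are all 1, so H_1 ≅ 0.
  H_2: rank ker ∂_2 − rank ∂_3 = (6 − 5) − 0 = 1, and there is no ∂_3, so H_2 ≅ Z.

As a check, the Euler characteristic is 5 − 9 + 6 = 2, which agrees with 1 − 0 + 1 = 2.

Hence the Betti numbers are b_0 = 1, b_1 = 0, b_2 = 1.

b_0 = 1, b_1 = 0, b_2 = 1.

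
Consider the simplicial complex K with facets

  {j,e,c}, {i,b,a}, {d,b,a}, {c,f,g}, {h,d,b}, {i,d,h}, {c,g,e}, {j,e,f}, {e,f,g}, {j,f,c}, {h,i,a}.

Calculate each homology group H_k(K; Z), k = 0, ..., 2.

We work with the vertex ordering a < b < c < d < e < f < g < h < i < j. The simplices of K, each written with vertices in increasing order, are:

  0-simplices (10): a, b, c, d, e, f, g, h, i, j
  1-simplices (19): ab, ad, ah, ai, bd, bh, bi, ce, cf, cg, cj, dh, di, ef, eg, ej, fg, fj, hi
  2-simplices (11): abd, abi, ahi, bdh, ceg, cej, cfg, cfj, dhi, efg, efj

giving chain groups C_0 ≅ Z^10, C_1 ≅ Z^19, C_2 ≅ Z^11.

The boundary map ∂_1: C_1 → C_0 is given by ∂[p,q] = [q] − [p].
The resulting 10×19 matrix has rank 8, and its Smith normal form has invariant factors (1,1,1,1,1,1,1,1).

The boundary map ∂_2: C_2 → C_1 sends each 2-simplex [p,q,r] to [q,r] − [p,r] + [p,q]. For instance
  ∂cej = ej − cj + ce,
  ∂efg = fg − eg + ef.
This gives a 19×11 integer matrix of rank 10; reducing to Smith normal form yields diagonal entries (1,1,1,1,1,1,1,1,1,1).

From H_k ≅ ker(∂_k) / im(∂_{k+1}) we obtain:

  H_0: rank C_0 − rank ∂_1 = 10 − 8 = 2, and the invariant factors of ∂_1 are all 1, so H_0 ≅ Z^2.
  H_1: rank ker ∂_1 − rank ∂_2 = (19 − 8) − 10 = 1, and the invariant factors of ∂_2 are all 1, so H_1 ≅ Z.
  H_2: rank ker ∂_2 − rank ∂_3 = (11 − 10) − 0 = 1, and there is no ∂_3, so H_2 ≅ Z.

H_0 = Z^2,  H_1 = Z,  H_2 = Z.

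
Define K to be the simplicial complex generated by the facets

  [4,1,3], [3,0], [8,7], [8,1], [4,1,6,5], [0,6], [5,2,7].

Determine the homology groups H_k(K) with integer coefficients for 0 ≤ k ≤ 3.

H_0 = Z,  H_1 = Z^2,  H_2 = 0,  H_3 = 0.

Order the vertices as 0 < 1 < 2 < 3 < 4 < 5 < 6 < 7 < 8. Listing each simplex with vertices in this order, K has dimension 3 with simplices:

  0-simplices (9): [0], [1], [2], [3], [4], [5], [6], [7], [8]
  1-simplices (15): [0,3], [0,6], [1,3], [1,4], [1,5], [1,6], [1,8], [2,5], [2,7], [3,4], [4,5], [4,6], [5,6], [5,7], [7,8]
  2-simplices (6): [1,3,4], [1,4,5], [1,4,6], [1,5,6], [2,5,7], [4,5,6]
  3-simplices (1): [1,4,5,6]

Hence C_0 ≅ Z^9, C_1 ≅ Z^15, C_2 ≅ Z^6, C_3 ≅ Z^1.

∂_1: C_1 → C_0 maps an edge to its endpoints' difference, ∂[p,q] = q − p. For instance
  ∂[1,8] = [8] − [1].
The 9×15 boundary matrix has rank 8 and Smith normal form diag(1,1,1,1,1,1,1,1).

∂_2: C_2 → C_1 maps a triangle to the signed sum of its edges. For instance
  ∂[1,3,4] = [3,4] − [1,4] + [1,3],
  ∂[1,5,6] = [5,6] − [1,6] + [1,5].
The resulting 15×6 matrix has rank 5, and its Smith normal form has invariant factors (1,1,1,1,1).

Boundary ∂_3: C_3 → C_2 sends each 3-simplex σ to the alternating sum Σ_i (−1)^i (σ with its i-th vertex removed). For instance
  ∂[1,4,5,6] = [4,5,6] − [1,5,6] + [1,4,6] − [1,4,5].
The 6×1 boundary matrix has rank 1 and Smith normal form diag(1).

Reading off H_k = ker ∂_k / im ∂_{k+1}:

  H_0: rank C_0 − rank ∂_1 = 9 − 8 = 1, and the invariant factors of ∂_1 are all 1, so H_0 ≅ Z.
  H_1: rank ker ∂_1 − rank ∂_2 = (15 − 8) − 5 = 2, and the invariant factors of ∂_2 are all 1, so H_1 ≅ Z^2.
  H_2: rank ker ∂_2 − rank ∂_3 = (6 − 5) − 1 = 0, and the invariant factors of ∂_3 are all 1, so H_2 ≅ 0.
  H_3: rank ker ∂_3 − rank ∂_4 = (1 − 1) − 0 = 0, and there is no ∂_4, so H_3 ≅ 0.

As a check, the Euler characteristic is 9 − 15 + 6 − 1 = -1, which agrees with 1 − 2 + 0 − 0 = -1.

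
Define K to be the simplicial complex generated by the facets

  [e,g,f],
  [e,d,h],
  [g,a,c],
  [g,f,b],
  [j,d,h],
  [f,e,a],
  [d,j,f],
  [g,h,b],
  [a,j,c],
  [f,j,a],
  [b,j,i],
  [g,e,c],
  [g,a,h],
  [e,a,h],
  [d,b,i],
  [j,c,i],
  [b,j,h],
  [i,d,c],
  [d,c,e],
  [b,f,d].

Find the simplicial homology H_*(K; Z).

H_0 = Z,  H_1 = Z ⊕ Z/2,  H_2 = 0.

Order the vertices as a < b < c < d < e < f < g < h < i < j. Listing each simplex with vertices in this order, K has dimension 2 with simplices:

  0-simplices (10): a, b, c, d, e, f, g, h, i, j
  1-simplices (30): ac, ae, af, ag, ah, aj, bd, bf, bg, bh, bi, bj, cd, ce, cg, ci, cj, de, df, dh, di, dj, ef, eg, eh, fg, fj, gh, hj, ij
  2-simplices (20): acg, acj, aef, aeh, afj, agh, bdf, bdi, bfg, bgh, bhj, bij, cde, cdi, ceg, cij, deh, dfj, dhj, efg

so the chain groups are C_0 ≅ Z^10, C_1 ≅ Z^30, C_2 ≅ Z^20.

∂_1: C_1 → C_0 sends each edge [p,q] (with p < q) to q − p.
The resulting 10×30 matrix has rank 9, and its Smith normal form has invariant factors (1,1,1,1,1,1,1,1,1).

Boundary ∂_2: C_2 → C_1 maps a triangle to the signed sum of its edges. For instance
  ∂efg = fg − eg + ef,
  ∂aeh = eh − ah + ae.
The resulting 30×20 matrix has rank 20, and its Smith normal form has invariant factors (1,1,1,1,1,1,1,1,1,1,1,1,1,1,1,1,1,1,1,2).

Now H_k = ker ∂_k / im ∂_{k+1}, so:

  H_0: rank C_0 − rank ∂_1 = 10 − 9 = 1, and the invariant factors of ∂_1 are all 1, so H_0 ≅ Z.
  H_1: rank ker ∂_1 − rank ∂_2 = (30 − 9) − 20 = 1, and ∂_2 has invariant factor 2 > 1, so H_1 ≅ Z ⊕ Z/2.
  H_2: rank ker ∂_2 − rank ∂_3 = (20 − 20) − 0 = 0, and there is no ∂_3, so H_2 ≅ 0.

As a check, the Euler characteristic is 10 − 30 + 20 = 0, which agrees with 1 − 1 + 0 = 0.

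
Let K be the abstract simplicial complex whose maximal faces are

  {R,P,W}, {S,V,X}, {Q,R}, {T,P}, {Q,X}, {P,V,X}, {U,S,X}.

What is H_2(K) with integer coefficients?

We work with the vertex ordering P < Q < R < S < T < U < V < W < X. The simplices of K, each written with vertices in increasing order, are:

  0-simplices (9): P, Q, R, S, T, U, V, W, X
  1-simplices (13): PR, PT, PV, PW, PX, QR, QX, RW, SU, SV, SX, UX, VX
  2-simplices (4): PRW, PVX, SUX, SVX

so the chain groups are C_0 ≅ Z^9, C_1 ≅ Z^13, C_2 ≅ Z^4.

The boundary map ∂_1: C_1 → C_0 maps an edge to its endpoints' difference, ∂[p,q] = q − p. For instance
  ∂SU = U − S.
The resulting 9×13 matrix has rank 8, and its Smith normal form has invariant factors (1,1,1,1,1,1,1,1).

∂_2: C_2 → C_1 sends each 2-simplex [p,q,r] to [q,r] − [p,r] + [p,q]. For instance
  ∂PRW = RW − PW + PR,
  ∂SVX = VX − SX + SV.
The resulting 13×4 matrix has rank 4, and its Smith normal form has invariant factors (1,1,1,1).

From H_k ≅ ker(∂_k) / im(∂_{k+1}) we obtain:

  H_2: rank ker ∂_2 − rank ∂_3 = (4 − 4) − 0 = 0, and there is no ∂_3, so H_2 ≅ 0.

H_2 = 0.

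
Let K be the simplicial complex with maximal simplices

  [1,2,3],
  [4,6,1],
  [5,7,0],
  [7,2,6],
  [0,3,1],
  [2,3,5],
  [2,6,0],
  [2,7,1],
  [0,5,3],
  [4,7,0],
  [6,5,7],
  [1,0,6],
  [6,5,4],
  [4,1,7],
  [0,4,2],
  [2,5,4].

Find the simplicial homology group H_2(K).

Order the vertices as 0 < 1 < 2 < 3 < 4 < 5 < 6 < 7. Listing each simplex with vertices in this order, K has dimension 2 with simplices:

  0-simplices (8): [0], [1], [2], [3], [4], [5], [6], [7]
  1-simplices (24): (24 of them)
  2-simplices (16): [0,1,3], [0,1,6], [0,2,4], [0,2,6], [0,3,5], [0,4,7], [0,5,7], [1,2,3], [1,2,7], [1,4,6], [1,4,7], [2,3,5], [2,4,5], [2,6,7], [4,5,6], [5,6,7]

giving chain groups C_0 ≅ Z^8, C_1 ≅ Z^24, C_2 ≅ Z^16.

∂_1: C_1 → C_0 is given by ∂[p,q] = [q] − [p].
As a 8×24 matrix over Z this has rank 7, with invariant factors (1,1,1,1,1,1,1).

∂_2: C_2 → C_1 acts by ∂[p,q,r] = [q,r] − [p,r] + [p,q]. For instance
  ∂[1,4,7] = [4,7] − [1,7] + [1,4],
  ∂[2,4,5] = [4,5] − [2,5] + [2,4].
The resulting 24×16 matrix has rank 15, and its Smith normal form has invariant factors (1,1,1,1,1,1,1,1,1,1,1,1,1,1,1).

Reading off H_k = ker ∂_k / im ∂_{k+1}:

  H_2: rank ker ∂_2 − rank ∂_3 = (16 − 15) − 0 = 1, and there is no ∂_3, so H_2 ≅ Z.

(K is a triangulation of the torus T^2.)

H_2 ≅ Z.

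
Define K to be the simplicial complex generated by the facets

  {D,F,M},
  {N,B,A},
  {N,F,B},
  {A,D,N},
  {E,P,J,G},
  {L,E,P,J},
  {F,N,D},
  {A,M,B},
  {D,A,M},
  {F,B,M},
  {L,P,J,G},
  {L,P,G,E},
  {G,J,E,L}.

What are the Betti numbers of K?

We work with the vertex ordering A < B < D < E < F < G < J < L < M < N < P. The simplices of K, each written with vertices in increasing order, are:

  0-simplices (11): A, B, D, E, F, G, J, L, M, N, P
  1-simplices (22): AB, AD, AM, AN, BF, BM, BN, DF, DM, DN, EG, EJ, EL, EP, FM, FN, GJ, GL, GP, JL, JP, LP
  2-simplices (18): ABM, ABN, ADM, ADN, BFM, BFN, DFM, DFN, EGJ, EGL, EGP, EJL, EJP, ELP, GJL, GJP, GLP, JLP
  3-simplices (5): EGJL, EGJP, EGLP, EJLP, GJLP

so the chain groups are C_0 ≅ Z^11, C_1 ≅ Z^22, C_2 ≅ Z^18, C_3 ≅ Z^5.

The boundary map ∂_1: C_1 → C_0 sends each edge [p,q] (with p < q) to q − p. For instance
  ∂DF = F − D.
As a 11×22 matrix over Z this has rank 9, with invariant factors (1,1,1,1,1,1,1,1,1).

∂_2: C_2 → C_1 acts by ∂[p,q,r] = [q,r] − [p,r] + [p,q]. For instance
  ∂EJP = JP − EP + EJ,
  ∂ELP = LP − EP + EL.
The 22×18 boundary matrix has rank 13 and Smith normal form diag(1,1,1,1,1,1,1,1,1,1,1,1,1).

∂_3: C_3 → C_2 sends each 3-simplex σ to the alternating sum Σ_i (−1)^i (σ with its i-th vertex removed). For instance
  ∂GJLP = JLP − GLP + GJP − GJL,
  ∂EJLP = JLP − ELP + EJP − EJL.
This gives a 18×5 integer matrix of rank 4; reducing to Smith normal form yields diagonal entries (1,1,1,1).

Computing H_k = (kernel of ∂_k) / (image of ∂_{k+1}):

  H_0: rank C_0 − rank ∂_1 = 11 − 9 = 2, and the invariant factors of ∂_1 are all 1, so H_0 = Z^2.
  H_1: rank ker ∂_1 − rank ∂_2 = (22 − 9) − 13 = 0, and the invariant factors of ∂_2 are all 1, so H_1 = 0.
  H_2: rank ker ∂_2 − rank ∂_3 = (18 − 13) − 4 = 1, and the invariant factors of ∂_3 are all 1, so H_2 = Z.
  H_3: rank ker ∂_3 − rank ∂_4 = (5 − 4) − 0 = 1, and there is no ∂_4, so H_3 = Z.

Hence the Betti numbers are b_0 = 2, b_1 = 0, b_2 = 1, b_3 = 1.

b_0 = 2, b_1 = 0, b_2 = 1, b_3 = 1.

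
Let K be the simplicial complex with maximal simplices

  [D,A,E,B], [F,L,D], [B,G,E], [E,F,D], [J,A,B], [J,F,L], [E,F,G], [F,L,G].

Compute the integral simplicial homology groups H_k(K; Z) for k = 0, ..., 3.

We work with the vertex ordering A < B < D < E < F < G < J < L. The simplices of K, each written with vertices in increasing order, are:

  0-simplices (8): A, B, D, E, F, G, J, L
  1-simplices (18): AB, AD, AE, AJ, BD, BE, BG, BJ, DE, DF, DL, EF, EG, FG, FJ, FL, GL, JL
  2-simplices (11): ABD, ABE, ABJ, ADE, BDE, BEG, DEF, DFL, EFG, FGL, FJL
  3-simplices (1): ABDE

giving chain groups C_0 ≅ Z^8, C_1 ≅ Z^18, C_2 ≅ Z^11, C_3 ≅ Z^1.

Boundary ∂_1: C_1 → C_0 sends each edge [p,q] (with p < q) to q − p. For instance
  ∂DE = E − D.
The 8×18 boundary matrix has rank 7 and Smith normal form diag(1,1,1,1,1,1,1).

∂_2: C_2 → C_1 sends each 2-simplex [p,q,r] to [q,r] − [p,r] + [p,q]. For instance
  ∂ABD = BD − AD + AB,
  ∂FGL = GL − FL + FG.
The resulting 18×11 matrix has rank 10, and its Smith normal form has invariant factors (1,1,1,1,1,1,1,1,1,1).

∂_3: C_3 → C_2 sends each 3-simplex σ to the alternating sum Σ_i (−1)^i (σ with its i-th vertex removed). For instance
  ∂ABDE = BDE − ADE + ABE − ABD.
This gives a 11×1 integer matrix of rank 1; reducing to Smith normal form yields diagonal entries (1).

Now H_k = ker ∂_k / im ∂_{k+1}, so:

  H_0: rank C_0 − rank ∂_1 = 8 − 7 = 1, and the invariant factors of ∂_1 are all 1, so H_0 ≅ Z.
  H_1: rank ker ∂_1 − rank ∂_2 = (18 − 7) − 10 = 1, and the invariant factors of ∂_2 are all 1, so H_1 ≅ Z.
  H_2: rank ker ∂_2 − rank ∂_3 = (11 − 10) − 1 = 0, and the invariant factors of ∂_3 are all 1, so H_2 ≅ 0.
  H_3: rank ker ∂_3 − rank ∂_4 = (1 − 1) − 0 = 0, and there is no ∂_4, so H_3 ≅ 0.

As a check, the Euler characteristic is 8 − 18 + 11 − 1 = 0, which agrees with 1 − 1 + 0 − 0 = 0.

H_0 = Z,  H_1 = Z,  H_2 = 0,  H_3 = 0.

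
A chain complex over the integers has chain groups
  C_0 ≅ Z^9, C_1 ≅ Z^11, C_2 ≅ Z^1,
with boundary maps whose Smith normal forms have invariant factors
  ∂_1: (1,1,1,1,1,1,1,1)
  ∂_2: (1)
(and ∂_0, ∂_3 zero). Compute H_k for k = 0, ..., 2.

H_0: b_0 = 9 − 0 − 8 = 1; torsion from ∂_1 factors > 1: none. So H_0 = Z.
H_1: b_1 = 11 − 8 − 1 = 2; torsion from ∂_2 factors > 1: none. So H_1 = Z^2.
H_2: b_2 = 1 − 1 − 0 = 0; torsion from ∂_3 factors > 1: none. So H_2 = 0.

H_0 = Z,  H_1 = Z^2,  H_2 = 0.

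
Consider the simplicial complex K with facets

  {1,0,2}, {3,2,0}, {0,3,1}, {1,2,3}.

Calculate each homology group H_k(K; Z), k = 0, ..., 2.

H_0 ≅ Z,  H_1 = 0,  H_2 ≅ Z.

We work with the vertex ordering 0 < 1 < 2 < 3. The simplices of K, each written with vertices in increasing order, are:

  0-simplices (4): [0], [1], [2], [3]
  1-simplices (6): [0,1], [0,2], [0,3], [1,2], [1,3], [2,3]
  2-simplices (4): [0,1,2], [0,1,3], [0,2,3], [1,2,3]

so the chain groups are C_0 ≅ Z^4, C_1 ≅ Z^6, C_2 ≅ Z^4.

Boundary ∂_1: C_1 → C_0 maps an edge to its endpoints' difference, ∂[p,q] = q − p. For instance
  ∂[1,3] = [3] − [1].
As a 4×6 matrix over Z this has rank 3, with invariant factors (1,1,1).

The boundary map ∂_2: C_2 → C_1 maps a triangle to the signed sum of its edges. For instance
  ∂[1,2,3] = [2,3] − [1,3] + [1,2],
  ∂[0,1,3] = [1,3] − [0,3] + [0,1].
As a 6×4 matrix over Z this has rank 3, with invariant factors (1,1,1).

Now H_k = ker ∂_k / im ∂_{k+1}, so:

  H_0: rank C_0 − rank ∂_1 = 4 − 3 = 1, and the invariant factors of ∂_1 are all 1, so H_0 = Z.
  H_1: rank ker ∂_1 − rank ∂_2 = (6 − 3) − 3 = 0, and the invariant factors of ∂_2 are all 1, so H_1 = 0.
  H_2: rank ker ∂_2 − rank ∂_3 = (4 − 3) − 0 = 1, and there is no ∂_3, so H_2 = Z.

(K is a triangulation of the 2-sphere S^2.)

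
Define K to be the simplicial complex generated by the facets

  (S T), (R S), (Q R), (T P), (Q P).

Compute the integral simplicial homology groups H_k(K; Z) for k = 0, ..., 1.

H_0 ≅ Z,  H_1 ≅ Z.

Order the vertices as P < Q < R < S < T. Listing each simplex with vertices in this order, K has dimension 1 with simplices:

  0-simplices (5): P, Q, R, S, T
  1-simplices (5): PQ, PT, QR, RS, ST

so the chain groups are C_0 ≅ Z^5, C_1 ≅ Z^5.

∂_1: C_1 → C_0 is given by ∂[p,q] = [q] − [p].
This gives a 5×5 integer matrix of rank 4; reducing to Smith normal form yields diagonal entries (1,1,1,1).

From H_k ≅ ker(∂_k) / im(∂_{k+1}) we obtain:

  H_0: rank C_0 − rank ∂_1 = 5 − 4 = 1, and the invariant factors of ∂_1 are all 1, so H_0 = Z.
  H_1: rank ker ∂_1 − rank ∂_2 = (5 − 4) − 0 = 1, and there is no ∂_2, so H_1 = Z.

As a check, the Euler characteristic is 5 − 5 = 0, which agrees with 1 − 1 = 0.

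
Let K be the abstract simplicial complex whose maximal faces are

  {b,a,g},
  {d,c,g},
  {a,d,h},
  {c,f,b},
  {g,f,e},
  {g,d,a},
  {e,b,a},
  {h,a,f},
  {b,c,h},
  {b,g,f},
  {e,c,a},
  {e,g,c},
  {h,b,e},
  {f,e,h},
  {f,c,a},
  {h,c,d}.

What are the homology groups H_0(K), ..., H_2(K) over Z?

Order the vertices as a < b < c < d < e < f < g < h. Listing each simplex with vertices in this order, K has dimension 2 with simplices:

  0-simplices (8): a, b, c, d, e, f, g, h
  1-simplices (24): ab, ac, ad, ae, af, ag, ah, bc, be, bf, bg, bh, cd, ce, cf, cg, ch, dg, dh, ef, eg, eh, fg, fh
  2-simplices (16): abe, abg, ace, acf, adg, adh, afh, bcf, bch, beh, bfg, cdg, cdh, ceg, efg, efh

so the chain groups are C_0 ≅ Z^8, C_1 ≅ Z^24, C_2 ≅ Z^16.

∂_1: C_1 → C_0 is given by ∂[p,q] = [q] − [p].
The 8×24 boundary matrix has rank 7 and Smith normal form diag(1,1,1,1,1,1,1).

The boundary map ∂_2: C_2 → C_1 maps a triangle to the signed sum of its edges. For instance
  ∂afh = fh − ah + af,
  ∂bch = ch − bh + bc.
The resulting 24×16 matrix has rank 15, and its Smith normal form has invariant factors (1,1,1,1,1,1,1,1,1,1,1,1,1,1,1).

Reading off H_k = ker ∂_k / im ∂_{k+1}:

  H_0: rank C_0 − rank ∂_1 = 8 − 7 = 1, and the invariant factors of ∂_1 are all 1, so H_0 ≅ Z.
  H_1: rank ker ∂_1 − rank ∂_2 = (24 − 7) − 15 = 2, and the invariant factors of ∂_2 are all 1, so H_1 ≅ Z^2.
  H_2: rank ker ∂_2 − rank ∂_3 = (16 − 15) − 0 = 1, and there is no ∂_3, so H_2 ≅ Z.

H_0 ≅ Z,  H_1 ≅ Z^2,  H_2 ≅ Z.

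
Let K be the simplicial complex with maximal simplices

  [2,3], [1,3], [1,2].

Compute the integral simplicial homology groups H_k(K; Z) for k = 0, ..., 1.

H_0 = Z,  H_1 = Z.

Take the total order 1 < 2 < 3 on the vertex set. Then K (dimension 1) consists of the simplices:

  0-simplices (3): [1], [2], [3]
  1-simplices (3): [1,2], [1,3], [2,3]

so the chain groups are C_0 ≅ Z^3, C_1 ≅ Z^3.

∂_1: C_1 → C_0 sends each edge [p,q] (with p < q) to q − p.
This gives a 3×3 integer matrix of rank 2; reducing to Smith normal form yields diagonal entries (1,1).

From H_k ≅ ker(∂_k) / im(∂_{k+1}) we obtain:

  H_0: rank C_0 − rank ∂_1 = 3 − 2 = 1, and the invariant factors of ∂_1 are all 1, so H_0 = Z.
  H_1: rank ker ∂_1 − rank ∂_2 = (3 − 2) − 0 = 1, and there is no ∂_2, so H_1 = Z.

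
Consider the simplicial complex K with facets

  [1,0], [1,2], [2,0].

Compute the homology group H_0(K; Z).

K has 3 vertices, 3 edges.
rank ∂_0 = 0, rank ∂_1 = 2 ⇒ b_0 = 3 − 0 − 2 = 1; all invariant factors of ∂_1 are 1 so no torsion. So H_0 = Z.

H_0 ≅ Z.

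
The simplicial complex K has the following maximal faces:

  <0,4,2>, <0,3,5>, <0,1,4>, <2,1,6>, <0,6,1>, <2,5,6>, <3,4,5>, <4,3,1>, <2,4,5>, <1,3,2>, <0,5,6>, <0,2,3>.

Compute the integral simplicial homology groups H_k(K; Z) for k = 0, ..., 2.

Take the total order 0 < 1 < 2 < 3 < 4 < 5 < 6 on the vertex set. Then K (dimension 2) consists of the simplices:

  0-simplices (7): [0], [1], [2], [3], [4], [5], [6]
  1-simplices (18): [0,1], [0,2], [0,3], [0,4], [0,5], [0,6], [1,2], [1,3], [1,4], [1,6], [2,3], [2,4], [2,5], [2,6], [3,4], [3,5], [4,5], [5,6]
  2-simplices (12): [0,1,4], [0,1,6], [0,2,3], [0,2,4], [0,3,5], [0,5,6], [1,2,3], [1,2,6], [1,3,4], [2,4,5], [2,5,6], [3,4,5]

Hence C_0 ≅ Z^7, C_1 ≅ Z^18, C_2 ≅ Z^12.

The boundary map ∂_1: C_1 → C_0 maps an edge to its endpoints' difference, ∂[p,q] = q − p. For instance
  ∂[1,3] = [3] − [1].
As a 7×18 matrix over Z this has rank 6, with invariant factors (1,1,1,1,1,1).

The boundary map ∂_2: C_2 → C_1 acts by ∂[p,q,r] = [q,r] − [p,r] + [p,q]. For instance
  ∂[0,1,6] = [1,6] − [0,6] + [0,1],
  ∂[3,4,5] = [4,5] − [3,5] + [3,4].
The resulting 18×12 matrix has rank 12, and its Smith normal form has invariant factors (1,1,1,1,1,1,1,1,1,1,1,2).

Now H_k = ker ∂_k / im ∂_{k+1}, so:

  H_0: rank C_0 − rank ∂_1 = 7 − 6 = 1, and the invariant factors of ∂_1 are all 1, so H_0 ≅ Z.
  H_1: rank ker ∂_1 − rank ∂_2 = (18 − 6) − 12 = 0, and ∂_2 has invariant factor 2 > 1, so H_1 ≅ Z/2.
  H_2: rank ker ∂_2 − rank ∂_3 = (12 − 12) − 0 = 0, and there is no ∂_3, so H_2 ≅ 0.

(K is a triangulation of the real projective plane RP^2.)

H_0 = Z,  H_1 = Z/2,  H_2 = 0.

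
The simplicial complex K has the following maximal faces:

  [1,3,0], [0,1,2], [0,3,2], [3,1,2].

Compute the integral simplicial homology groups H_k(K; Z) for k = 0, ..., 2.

H_0 ≅ Z,  H_1 = 0,  H_2 ≅ Z.

Order the vertices as 0 < 1 < 2 < 3. Listing each simplex with vertices in this order, K has dimension 2 with simplices:

  0-simplices (4): [0], [1], [2], [3]
  1-simplices (6): [0,1], [0,2], [0,3], [1,2], [1,3], [2,3]
  2-simplices (4): [0,1,2], [0,1,3], [0,2,3], [1,2,3]

giving chain groups C_0 ≅ Z^4, C_1 ≅ Z^6, C_2 ≅ Z^4.

The boundary map ∂_1: C_1 → C_0 sends each edge [p,q] (with p < q) to q − p.
The 4×6 boundary matrix has rank 3 and Smith normal form diag(1,1,1).

The boundary map ∂_2: C_2 → C_1 acts by ∂[p,q,r] = [q,r] − [p,r] + [p,q]. For instance
  ∂[0,1,2] = [1,2] − [0,2] + [0,1],
  ∂[1,2,3] = [2,3] − [1,3] + [1,2].
This gives a 6×4 integer matrix of rank 3; reducing to Smith normal form yields diagonal entries (1,1,1).

Reading off H_k = ker ∂_k / im ∂_{k+1}:

  H_0: rank C_0 − rank ∂_1 = 4 − 3 = 1, and the invariant factors of ∂_1 are all 1, so H_0 ≅ Z.
  H_1: rank ker ∂_1 − rank ∂_2 = (6 − 3) − 3 = 0, and the invariant factors of ∂_2 are all 1, so H_1 ≅ 0.
  H_2: rank ker ∂_2 − rank ∂_3 = (4 − 3) − 0 = 1, and there is no ∂_3, so H_2 ≅ Z.

(K is a triangulation of the 2-sphere S^2.)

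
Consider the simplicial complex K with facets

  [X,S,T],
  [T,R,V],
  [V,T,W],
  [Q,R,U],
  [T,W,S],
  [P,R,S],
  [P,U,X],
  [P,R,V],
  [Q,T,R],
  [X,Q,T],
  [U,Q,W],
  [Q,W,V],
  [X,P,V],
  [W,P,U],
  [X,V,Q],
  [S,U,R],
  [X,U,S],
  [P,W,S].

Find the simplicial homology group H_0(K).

H_0 ≅ Z.

Take the total order P < Q < R < S < T < U < V < W < X on the vertex set. Then K (dimension 2) consists of the simplices:

  0-simplices (9): P, Q, R, S, T, U, V, W, X
  1-simplices (27): PR, PS, PU, PV, PW, PX, QR, QT, QU, QV, QW, QX, RS, RT, RU, RV, ST, SU, SW, SX, TV, TW, TX, UW, UX, VW, VX
  2-simplices (18): PRS, PRV, PSW, PUW, PUX, PVX, QRT, QRU, QTX, QUW, QVW, QVX, RSU, RTV, STW, STX, SUX, TVW

giving chain groups C_0 ≅ Z^9, C_1 ≅ Z^27, C_2 ≅ Z^18.

Boundary ∂_1: C_1 → C_0 maps an edge to its endpoints' difference, ∂[p,q] = q − p. For instance
  ∂UX = X − U.
As a 9×27 matrix over Z this has rank 8, with invariant factors (1,1,1,1,1,1,1,1).

The boundary map ∂_2: C_2 → C_1 maps a triangle to the signed sum of its edges. For instance
  ∂PUX = UX − PX + PU,
  ∂QRT = RT − QT + QR.
This gives a 27×18 integer matrix of rank 18; reducing to Smith normal form yields diagonal entries (1,1,1,1,1,1,1,1,1,1,1,1,1,1,1,1,1,2).

From H_k ≅ ker(∂_k) / im(∂_{k+1}) we obtain:

  H_0: rank C_0 − rank ∂_1 = 9 − 8 = 1, and the invariant factors of ∂_1 are all 1, so H_0 = Z.

(K is a triangulation of the Klein bottle.)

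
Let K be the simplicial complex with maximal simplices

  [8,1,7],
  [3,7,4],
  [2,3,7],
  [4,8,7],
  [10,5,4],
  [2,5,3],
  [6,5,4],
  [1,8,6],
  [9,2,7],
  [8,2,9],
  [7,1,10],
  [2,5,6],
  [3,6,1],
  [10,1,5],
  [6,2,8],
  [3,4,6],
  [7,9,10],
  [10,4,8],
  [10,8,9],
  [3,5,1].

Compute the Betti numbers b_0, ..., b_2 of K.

b_0 = 1, b_1 = 1, b_2 = 0.

Take the total order 1 < 2 < 3 < 4 < 5 < 6 < 7 < 8 < 9 < 10 on the vertex set. Then K (dimension 2) consists of the simplices:

  0-simplices (10): [1], [2], [3], [4], [5], [6], [7], [8], [9], [10]
  1-simplices (30): (30 of them)
  2-simplices (20): (20 of them)

Hence C_0 ≅ Z^10, C_1 ≅ Z^30, C_2 ≅ Z^20.

The boundary map ∂_1: C_1 → C_0 sends each edge [p,q] (with p < q) to q − p. For instance
  ∂[1,8] = [8] − [1].
The 10×30 boundary matrix has rank 9 and Smith normal form diag(1,1,1,1,1,1,1,1,1).

The boundary map ∂_2: C_2 → C_1 acts by ∂[p,q,r] = [q,r] − [p,r] + [p,q]. For instance
  ∂[4,7,8] = [7,8] − [4,8] + [4,7],
  ∂[1,3,5] = [3,5] − [1,5] + [1,3].
The 30×20 boundary matrix has rank 20 and Smith normal form diag(1,1,1,1,1,1,1,1,1,1,1,1,1,1,1,1,1,1,1,2).

Now H_k = ker ∂_k / im ∂_{k+1}, so:

  H_0: rank C_0 − rank ∂_1 = 10 − 9 = 1, and the invariant factors of ∂_1 are all 1, so H_0 ≅ Z.
  H_1: rank ker ∂_1 − rank ∂_2 = (30 − 9) − 20 = 1, and ∂_2 has invariant factor 2 > 1, so H_1 ≅ Z ⊕ Z_2.
  H_2: rank ker ∂_2 − rank ∂_3 = (20 − 20) − 0 = 0, and there is no ∂_3, so H_2 ≅ 0.

(K is a triangulation of the Klein bottle.)

Hence the Betti numbers are b_0 = 1, b_1 = 1, b_2 = 0.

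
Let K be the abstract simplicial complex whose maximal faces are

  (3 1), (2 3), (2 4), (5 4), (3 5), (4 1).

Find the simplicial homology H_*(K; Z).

We work with the vertex ordering 1 < 2 < 3 < 4 < 5. The simplices of K, each written with vertices in increasing order, are:

  0-simplices (5): [1], [2], [3], [4], [5]
  1-simplices (6): [1,3], [1,4], [2,3], [2,4], [3,5], [4,5]

Hence C_0 ≅ Z^5, C_1 ≅ Z^6.

∂_1: C_1 → C_0 sends each edge [p,q] (with p < q) to q − p.
As a 5×6 matrix over Z this has rank 4, with invariant factors (1,1,1,1).

Computing H_k = (kernel of ∂_k) / (image of ∂_{k+1}):

  H_0: rank C_0 − rank ∂_1 = 5 − 4 = 1, and the invariant factors of ∂_1 are all 1, so H_0 = Z.
  H_1: rank ker ∂_1 − rank ∂_2 = (6 − 4) − 0 = 2, and there is no ∂_2, so H_1 = Z^2.

As a check, the Euler characteristic is 5 − 6 = -1, which agrees with 1 − 2 = -1.

H_0 = Z,  H_1 = Z^2.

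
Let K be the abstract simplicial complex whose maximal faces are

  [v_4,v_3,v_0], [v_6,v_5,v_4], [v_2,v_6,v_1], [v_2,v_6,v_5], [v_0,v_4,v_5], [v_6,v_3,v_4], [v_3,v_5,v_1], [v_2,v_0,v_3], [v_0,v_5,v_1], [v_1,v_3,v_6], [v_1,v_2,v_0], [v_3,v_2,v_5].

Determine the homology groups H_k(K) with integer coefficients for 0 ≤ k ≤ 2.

Fix the vertex order v_0 < v_1 < v_2 < v_3 < v_4 < v_5 < v_6 and write every simplex with vertices in increasing order. Then dim K = 2 and the simplices of K are:

  0-simplices (7): [v_0], [v_1], [v_2], [v_3], [v_4], [v_5], [v_6]
  1-simplices (18): (18 of them)
  2-simplices (12): (12 of them)

Hence C_0 ≅ Z^7, C_1 ≅ Z^18, C_2 ≅ Z^12.

∂_1: C_1 → C_0 sends each edge [p,q] (with p < q) to q − p. For instance
  ∂[v_3,v_6] = [v_6] − [v_3].
This gives a 7×18 integer matrix of rank 6; reducing to Smith normal form yields diagonal entries (1,1,1,1,1,1).

The boundary map ∂_2: C_2 → C_1 sends each 2-simplex [p,q,r] to [q,r] − [p,r] + [p,q]. For instance
  ∂[v_3,v_4,v_6] = [v_4,v_6] − [v_3,v_6] + [v_3,v_4],
  ∂[v_0,v_4,v_5] = [v_4,v_5] − [v_0,v_5] + [v_0,v_4].
This gives a 18×12 integer matrix of rank 12; reducing to Smith normal form yields diagonal entries (1,1,1,1,1,1,1,1,1,1,1,2).

Now H_k = ker ∂_k / im ∂_{k+1}, so:

  H_0: rank C_0 − rank ∂_1 = 7 − 6 = 1, and the invariant factors of ∂_1 are all 1, so H_0 = Z.
  H_1: rank ker ∂_1 − rank ∂_2 = (18 − 6) − 12 = 0, and ∂_2 has invariant factor 2 > 1, so H_1 = Z/2Z.
  H_2: rank ker ∂_2 − rank ∂_3 = (12 − 12) − 0 = 0, and there is no ∂_3, so H_2 = 0.

As a check, the Euler characteristic is 7 − 18 + 12 = 1, which agrees with 1 − 0 + 0 = 1.

H_0 ≅ Z,  H_1 ≅ Z/2Z,  H_2 = 0.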